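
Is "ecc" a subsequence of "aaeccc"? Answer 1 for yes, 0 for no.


Check if "ecc" is a subsequence of "aaeccc"
Greedy scan:
  Position 0 ('a'): no match needed
  Position 1 ('a'): no match needed
  Position 2 ('e'): matches sub[0] = 'e'
  Position 3 ('c'): matches sub[1] = 'c'
  Position 4 ('c'): matches sub[2] = 'c'
  Position 5 ('c'): no match needed
All 3 characters matched => is a subsequence

1


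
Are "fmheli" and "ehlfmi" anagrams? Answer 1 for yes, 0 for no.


Strings: "fmheli", "ehlfmi"
Sorted first:  efhilm
Sorted second: efhilm
Sorted forms match => anagrams

1


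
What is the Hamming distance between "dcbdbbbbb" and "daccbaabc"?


Comparing "dcbdbbbbb" and "daccbaabc" position by position:
  Position 0: 'd' vs 'd' => same
  Position 1: 'c' vs 'a' => differ
  Position 2: 'b' vs 'c' => differ
  Position 3: 'd' vs 'c' => differ
  Position 4: 'b' vs 'b' => same
  Position 5: 'b' vs 'a' => differ
  Position 6: 'b' vs 'a' => differ
  Position 7: 'b' vs 'b' => same
  Position 8: 'b' vs 'c' => differ
Total differences (Hamming distance): 6

6


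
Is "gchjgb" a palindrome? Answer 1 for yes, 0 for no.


Input: gchjgb
Reversed: bgjhcg
  Compare pos 0 ('g') with pos 5 ('b'): MISMATCH
  Compare pos 1 ('c') with pos 4 ('g'): MISMATCH
  Compare pos 2 ('h') with pos 3 ('j'): MISMATCH
Result: not a palindrome

0


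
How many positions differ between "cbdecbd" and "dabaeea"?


Comparing "cbdecbd" and "dabaeea" position by position:
  Position 0: 'c' vs 'd' => DIFFER
  Position 1: 'b' vs 'a' => DIFFER
  Position 2: 'd' vs 'b' => DIFFER
  Position 3: 'e' vs 'a' => DIFFER
  Position 4: 'c' vs 'e' => DIFFER
  Position 5: 'b' vs 'e' => DIFFER
  Position 6: 'd' vs 'a' => DIFFER
Positions that differ: 7

7


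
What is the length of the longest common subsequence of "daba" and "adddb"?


LCS of "daba" and "adddb"
DP table:
           a    d    d    d    b
      0    0    0    0    0    0
  d   0    0    1    1    1    1
  a   0    1    1    1    1    1
  b   0    1    1    1    1    2
  a   0    1    1    1    1    2
LCS length = dp[4][5] = 2

2


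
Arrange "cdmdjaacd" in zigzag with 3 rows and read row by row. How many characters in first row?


Zigzag "cdmdjaacd" into 3 rows:
Placing characters:
  'c' => row 0
  'd' => row 1
  'm' => row 2
  'd' => row 1
  'j' => row 0
  'a' => row 1
  'a' => row 2
  'c' => row 1
  'd' => row 0
Rows:
  Row 0: "cjd"
  Row 1: "ddac"
  Row 2: "ma"
First row length: 3

3


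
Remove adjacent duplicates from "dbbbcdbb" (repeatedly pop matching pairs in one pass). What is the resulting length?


Input: dbbbcdbb
Stack-based adjacent duplicate removal:
  Read 'd': push. Stack: d
  Read 'b': push. Stack: db
  Read 'b': matches stack top 'b' => pop. Stack: d
  Read 'b': push. Stack: db
  Read 'c': push. Stack: dbc
  Read 'd': push. Stack: dbcd
  Read 'b': push. Stack: dbcdb
  Read 'b': matches stack top 'b' => pop. Stack: dbcd
Final stack: "dbcd" (length 4)

4


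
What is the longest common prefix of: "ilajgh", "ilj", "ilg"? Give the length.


Words: ilajgh, ilj, ilg
  Position 0: all 'i' => match
  Position 1: all 'l' => match
  Position 2: ('a', 'j', 'g') => mismatch, stop
LCP = "il" (length 2)

2


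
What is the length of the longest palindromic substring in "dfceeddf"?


Input: "dfceeddf"
Checking substrings for palindromes:
  [3:5] "ee" (len 2) => palindrome
  [5:7] "dd" (len 2) => palindrome
Longest palindromic substring: "ee" with length 2

2


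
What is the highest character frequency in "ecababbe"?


Input: ecababbe
Character counts:
  'a': 2
  'b': 3
  'c': 1
  'e': 2
Maximum frequency: 3

3


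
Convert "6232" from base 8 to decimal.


Input: "6232" in base 8
Positional expansion:
  Digit '6' (value 6) x 8^3 = 3072
  Digit '2' (value 2) x 8^2 = 128
  Digit '3' (value 3) x 8^1 = 24
  Digit '2' (value 2) x 8^0 = 2
Sum = 3226

3226


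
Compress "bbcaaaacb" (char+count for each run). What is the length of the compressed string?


Input: bbcaaaacb
Runs:
  'b' x 2 => "b2"
  'c' x 1 => "c1"
  'a' x 4 => "a4"
  'c' x 1 => "c1"
  'b' x 1 => "b1"
Compressed: "b2c1a4c1b1"
Compressed length: 10

10


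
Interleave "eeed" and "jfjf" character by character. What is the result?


Interleaving "eeed" and "jfjf":
  Position 0: 'e' from first, 'j' from second => "ej"
  Position 1: 'e' from first, 'f' from second => "ef"
  Position 2: 'e' from first, 'j' from second => "ej"
  Position 3: 'd' from first, 'f' from second => "df"
Result: ejefejdf

ejefejdf


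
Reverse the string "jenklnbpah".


Input: jenklnbpah
Reading characters right to left:
  Position 9: 'h'
  Position 8: 'a'
  Position 7: 'p'
  Position 6: 'b'
  Position 5: 'n'
  Position 4: 'l'
  Position 3: 'k'
  Position 2: 'n'
  Position 1: 'e'
  Position 0: 'j'
Reversed: hapbnlknej

hapbnlknej


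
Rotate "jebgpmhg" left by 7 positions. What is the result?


Input: "jebgpmhg", rotate left by 7
First 7 characters: "jebgpmh"
Remaining characters: "g"
Concatenate remaining + first: "g" + "jebgpmh" = "gjebgpmh"

gjebgpmh


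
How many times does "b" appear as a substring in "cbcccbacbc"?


Searching for "b" in "cbcccbacbc"
Scanning each position:
  Position 0: "c" => no
  Position 1: "b" => MATCH
  Position 2: "c" => no
  Position 3: "c" => no
  Position 4: "c" => no
  Position 5: "b" => MATCH
  Position 6: "a" => no
  Position 7: "c" => no
  Position 8: "b" => MATCH
  Position 9: "c" => no
Total occurrences: 3

3


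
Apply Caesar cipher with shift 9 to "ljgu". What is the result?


Caesar cipher: shift "ljgu" by 9
  'l' (pos 11) + 9 = pos 20 = 'u'
  'j' (pos 9) + 9 = pos 18 = 's'
  'g' (pos 6) + 9 = pos 15 = 'p'
  'u' (pos 20) + 9 = pos 3 = 'd'
Result: uspd

uspd


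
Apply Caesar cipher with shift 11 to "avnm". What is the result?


Caesar cipher: shift "avnm" by 11
  'a' (pos 0) + 11 = pos 11 = 'l'
  'v' (pos 21) + 11 = pos 6 = 'g'
  'n' (pos 13) + 11 = pos 24 = 'y'
  'm' (pos 12) + 11 = pos 23 = 'x'
Result: lgyx

lgyx


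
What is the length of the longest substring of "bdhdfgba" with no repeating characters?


Input: "bdhdfgba"
Sliding window (track last position of each char):
  Position 0 ('b'): window [0,0] length 1 -- new best
  Position 1 ('d'): window [0,1] length 2 -- new best
  Position 2 ('h'): window [0,2] length 3 -- new best
  Position 3 ('d'): repeat (last at 1), move window start to 2
  Position 3 ('d'): window [2,3] length 2
  Position 4 ('f'): window [2,4] length 3
  Position 5 ('g'): window [2,5] length 4 -- new best
  Position 6 ('b'): window [2,6] length 5 -- new best
  Position 7 ('a'): window [2,7] length 6 -- new best
Longest substring with no repeats: "hdfgba" with length 6

6


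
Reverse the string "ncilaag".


Input: ncilaag
Reading characters right to left:
  Position 6: 'g'
  Position 5: 'a'
  Position 4: 'a'
  Position 3: 'l'
  Position 2: 'i'
  Position 1: 'c'
  Position 0: 'n'
Reversed: gaalicn

gaalicn


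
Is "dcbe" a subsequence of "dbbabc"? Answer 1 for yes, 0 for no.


Check if "dcbe" is a subsequence of "dbbabc"
Greedy scan:
  Position 0 ('d'): matches sub[0] = 'd'
  Position 1 ('b'): no match needed
  Position 2 ('b'): no match needed
  Position 3 ('a'): no match needed
  Position 4 ('b'): no match needed
  Position 5 ('c'): matches sub[1] = 'c'
Only matched 2/4 characters => not a subsequence

0


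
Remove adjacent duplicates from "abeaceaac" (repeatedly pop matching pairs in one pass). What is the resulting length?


Input: abeaceaac
Stack-based adjacent duplicate removal:
  Read 'a': push. Stack: a
  Read 'b': push. Stack: ab
  Read 'e': push. Stack: abe
  Read 'a': push. Stack: abea
  Read 'c': push. Stack: abeac
  Read 'e': push. Stack: abeace
  Read 'a': push. Stack: abeacea
  Read 'a': matches stack top 'a' => pop. Stack: abeace
  Read 'c': push. Stack: abeacec
Final stack: "abeacec" (length 7)

7


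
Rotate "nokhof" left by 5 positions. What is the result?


Input: "nokhof", rotate left by 5
First 5 characters: "nokho"
Remaining characters: "f"
Concatenate remaining + first: "f" + "nokho" = "fnokho"

fnokho


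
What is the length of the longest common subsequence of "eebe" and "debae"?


LCS of "eebe" and "debae"
DP table:
           d    e    b    a    e
      0    0    0    0    0    0
  e   0    0    1    1    1    1
  e   0    0    1    1    1    2
  b   0    0    1    2    2    2
  e   0    0    1    2    2    3
LCS length = dp[4][5] = 3

3


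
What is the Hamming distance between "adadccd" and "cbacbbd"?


Comparing "adadccd" and "cbacbbd" position by position:
  Position 0: 'a' vs 'c' => differ
  Position 1: 'd' vs 'b' => differ
  Position 2: 'a' vs 'a' => same
  Position 3: 'd' vs 'c' => differ
  Position 4: 'c' vs 'b' => differ
  Position 5: 'c' vs 'b' => differ
  Position 6: 'd' vs 'd' => same
Total differences (Hamming distance): 5

5


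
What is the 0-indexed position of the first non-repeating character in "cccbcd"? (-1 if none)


Input: cccbcd
Character frequencies:
  'b': 1
  'c': 4
  'd': 1
Scanning left to right for freq == 1:
  Position 0 ('c'): freq=4, skip
  Position 1 ('c'): freq=4, skip
  Position 2 ('c'): freq=4, skip
  Position 3 ('b'): unique! => answer = 3

3


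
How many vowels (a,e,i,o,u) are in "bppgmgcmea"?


Input: bppgmgcmea
Checking each character:
  'b' at position 0: consonant
  'p' at position 1: consonant
  'p' at position 2: consonant
  'g' at position 3: consonant
  'm' at position 4: consonant
  'g' at position 5: consonant
  'c' at position 6: consonant
  'm' at position 7: consonant
  'e' at position 8: vowel (running total: 1)
  'a' at position 9: vowel (running total: 2)
Total vowels: 2

2


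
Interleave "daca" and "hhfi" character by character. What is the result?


Interleaving "daca" and "hhfi":
  Position 0: 'd' from first, 'h' from second => "dh"
  Position 1: 'a' from first, 'h' from second => "ah"
  Position 2: 'c' from first, 'f' from second => "cf"
  Position 3: 'a' from first, 'i' from second => "ai"
Result: dhahcfai

dhahcfai


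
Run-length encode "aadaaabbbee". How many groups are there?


Input: aadaaabbbee
Scanning for consecutive runs:
  Group 1: 'a' x 2 (positions 0-1)
  Group 2: 'd' x 1 (positions 2-2)
  Group 3: 'a' x 3 (positions 3-5)
  Group 4: 'b' x 3 (positions 6-8)
  Group 5: 'e' x 2 (positions 9-10)
Total groups: 5

5


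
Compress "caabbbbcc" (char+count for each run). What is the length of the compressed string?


Input: caabbbbcc
Runs:
  'c' x 1 => "c1"
  'a' x 2 => "a2"
  'b' x 4 => "b4"
  'c' x 2 => "c2"
Compressed: "c1a2b4c2"
Compressed length: 8

8


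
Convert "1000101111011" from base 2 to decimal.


Input: "1000101111011" in base 2
Positional expansion:
  Digit '1' (value 1) x 2^12 = 4096
  Digit '0' (value 0) x 2^11 = 0
  Digit '0' (value 0) x 2^10 = 0
  Digit '0' (value 0) x 2^9 = 0
  Digit '1' (value 1) x 2^8 = 256
  Digit '0' (value 0) x 2^7 = 0
  Digit '1' (value 1) x 2^6 = 64
  Digit '1' (value 1) x 2^5 = 32
  Digit '1' (value 1) x 2^4 = 16
  Digit '1' (value 1) x 2^3 = 8
  Digit '0' (value 0) x 2^2 = 0
  Digit '1' (value 1) x 2^1 = 2
  Digit '1' (value 1) x 2^0 = 1
Sum = 4475

4475


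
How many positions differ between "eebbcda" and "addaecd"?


Comparing "eebbcda" and "addaecd" position by position:
  Position 0: 'e' vs 'a' => DIFFER
  Position 1: 'e' vs 'd' => DIFFER
  Position 2: 'b' vs 'd' => DIFFER
  Position 3: 'b' vs 'a' => DIFFER
  Position 4: 'c' vs 'e' => DIFFER
  Position 5: 'd' vs 'c' => DIFFER
  Position 6: 'a' vs 'd' => DIFFER
Positions that differ: 7

7


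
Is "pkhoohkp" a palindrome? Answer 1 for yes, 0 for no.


Input: pkhoohkp
Reversed: pkhoohkp
  Compare pos 0 ('p') with pos 7 ('p'): match
  Compare pos 1 ('k') with pos 6 ('k'): match
  Compare pos 2 ('h') with pos 5 ('h'): match
  Compare pos 3 ('o') with pos 4 ('o'): match
Result: palindrome

1


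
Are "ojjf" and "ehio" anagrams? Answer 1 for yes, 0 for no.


Strings: "ojjf", "ehio"
Sorted first:  fjjo
Sorted second: ehio
Differ at position 0: 'f' vs 'e' => not anagrams

0


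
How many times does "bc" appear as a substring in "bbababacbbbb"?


Searching for "bc" in "bbababacbbbb"
Scanning each position:
  Position 0: "bb" => no
  Position 1: "ba" => no
  Position 2: "ab" => no
  Position 3: "ba" => no
  Position 4: "ab" => no
  Position 5: "ba" => no
  Position 6: "ac" => no
  Position 7: "cb" => no
  Position 8: "bb" => no
  Position 9: "bb" => no
  Position 10: "bb" => no
Total occurrences: 0

0


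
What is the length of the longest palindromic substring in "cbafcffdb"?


Input: "cbafcffdb"
Checking substrings for palindromes:
  [3:6] "fcf" (len 3) => palindrome
  [5:7] "ff" (len 2) => palindrome
Longest palindromic substring: "fcf" with length 3

3


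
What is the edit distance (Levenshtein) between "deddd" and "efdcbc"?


Computing edit distance: "deddd" -> "efdcbc"
DP table:
           e    f    d    c    b    c
      0    1    2    3    4    5    6
  d   1    1    2    2    3    4    5
  e   2    1    2    3    3    4    5
  d   3    2    2    2    3    4    5
  d   4    3    3    2    3    4    5
  d   5    4    4    3    3    4    5
Edit distance = dp[5][6] = 5

5


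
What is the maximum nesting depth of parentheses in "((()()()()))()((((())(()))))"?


Input: "((()()()()))()((((())(()))))"
Tracking depth:
  Position 0 '(': depth becomes 1
  Position 1 '(': depth becomes 2
  Position 2 '(': depth becomes 3
  Position 3 ')': depth becomes 2
  Position 4 '(': depth becomes 3
  Position 5 ')': depth becomes 2
  Position 6 '(': depth becomes 3
  Position 7 ')': depth becomes 2
  Position 8 '(': depth becomes 3
  Position 9 ')': depth becomes 2
  Position 10 ')': depth becomes 1
  Position 11 ')': depth becomes 0
  Position 12 '(': depth becomes 1
  Position 13 ')': depth becomes 0
  Position 14 '(': depth becomes 1
  Position 15 '(': depth becomes 2
  Position 16 '(': depth becomes 3
  Position 17 '(': depth becomes 4
  Position 18 '(': depth becomes 5
  Position 19 ')': depth becomes 4
  Position 20 ')': depth becomes 3
  Position 21 '(': depth becomes 4
  Position 22 '(': depth becomes 5
  Position 23 ')': depth becomes 4
  Position 24 ')': depth becomes 3
  Position 25 ')': depth becomes 2
  Position 26 ')': depth becomes 1
  Position 27 ')': depth becomes 0
Maximum depth reached: 5

5


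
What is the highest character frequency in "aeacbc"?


Input: aeacbc
Character counts:
  'a': 2
  'b': 1
  'c': 2
  'e': 1
Maximum frequency: 2

2


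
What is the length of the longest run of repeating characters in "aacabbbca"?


Input: "aacabbbca"
Scanning for longest run:
  Position 1 ('a'): continues run of 'a', length=2
  Position 2 ('c'): new char, reset run to 1
  Position 3 ('a'): new char, reset run to 1
  Position 4 ('b'): new char, reset run to 1
  Position 5 ('b'): continues run of 'b', length=2
  Position 6 ('b'): continues run of 'b', length=3
  Position 7 ('c'): new char, reset run to 1
  Position 8 ('a'): new char, reset run to 1
Longest run: 'b' with length 3

3


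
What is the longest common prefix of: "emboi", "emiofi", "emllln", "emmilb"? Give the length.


Words: emboi, emiofi, emllln, emmilb
  Position 0: all 'e' => match
  Position 1: all 'm' => match
  Position 2: ('b', 'i', 'l', 'm') => mismatch, stop
LCP = "em" (length 2)

2


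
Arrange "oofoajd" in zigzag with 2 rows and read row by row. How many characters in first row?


Zigzag "oofoajd" into 2 rows:
Placing characters:
  'o' => row 0
  'o' => row 1
  'f' => row 0
  'o' => row 1
  'a' => row 0
  'j' => row 1
  'd' => row 0
Rows:
  Row 0: "ofad"
  Row 1: "ooj"
First row length: 4

4


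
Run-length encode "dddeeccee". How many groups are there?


Input: dddeeccee
Scanning for consecutive runs:
  Group 1: 'd' x 3 (positions 0-2)
  Group 2: 'e' x 2 (positions 3-4)
  Group 3: 'c' x 2 (positions 5-6)
  Group 4: 'e' x 2 (positions 7-8)
Total groups: 4

4


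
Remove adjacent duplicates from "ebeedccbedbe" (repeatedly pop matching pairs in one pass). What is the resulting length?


Input: ebeedccbedbe
Stack-based adjacent duplicate removal:
  Read 'e': push. Stack: e
  Read 'b': push. Stack: eb
  Read 'e': push. Stack: ebe
  Read 'e': matches stack top 'e' => pop. Stack: eb
  Read 'd': push. Stack: ebd
  Read 'c': push. Stack: ebdc
  Read 'c': matches stack top 'c' => pop. Stack: ebd
  Read 'b': push. Stack: ebdb
  Read 'e': push. Stack: ebdbe
  Read 'd': push. Stack: ebdbed
  Read 'b': push. Stack: ebdbedb
  Read 'e': push. Stack: ebdbedbe
Final stack: "ebdbedbe" (length 8)

8


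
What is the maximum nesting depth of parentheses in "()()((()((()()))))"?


Input: "()()((()((()()))))"
Tracking depth:
  Position 0 '(': depth becomes 1
  Position 1 ')': depth becomes 0
  Position 2 '(': depth becomes 1
  Position 3 ')': depth becomes 0
  Position 4 '(': depth becomes 1
  Position 5 '(': depth becomes 2
  Position 6 '(': depth becomes 3
  Position 7 ')': depth becomes 2
  Position 8 '(': depth becomes 3
  Position 9 '(': depth becomes 4
  Position 10 '(': depth becomes 5
  Position 11 ')': depth becomes 4
  Position 12 '(': depth becomes 5
  Position 13 ')': depth becomes 4
  Position 14 ')': depth becomes 3
  Position 15 ')': depth becomes 2
  Position 16 ')': depth becomes 1
  Position 17 ')': depth becomes 0
Maximum depth reached: 5

5


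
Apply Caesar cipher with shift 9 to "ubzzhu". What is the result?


Caesar cipher: shift "ubzzhu" by 9
  'u' (pos 20) + 9 = pos 3 = 'd'
  'b' (pos 1) + 9 = pos 10 = 'k'
  'z' (pos 25) + 9 = pos 8 = 'i'
  'z' (pos 25) + 9 = pos 8 = 'i'
  'h' (pos 7) + 9 = pos 16 = 'q'
  'u' (pos 20) + 9 = pos 3 = 'd'
Result: dkiiqd

dkiiqd


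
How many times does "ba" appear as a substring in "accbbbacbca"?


Searching for "ba" in "accbbbacbca"
Scanning each position:
  Position 0: "ac" => no
  Position 1: "cc" => no
  Position 2: "cb" => no
  Position 3: "bb" => no
  Position 4: "bb" => no
  Position 5: "ba" => MATCH
  Position 6: "ac" => no
  Position 7: "cb" => no
  Position 8: "bc" => no
  Position 9: "ca" => no
Total occurrences: 1

1


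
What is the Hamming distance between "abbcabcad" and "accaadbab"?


Comparing "abbcabcad" and "accaadbab" position by position:
  Position 0: 'a' vs 'a' => same
  Position 1: 'b' vs 'c' => differ
  Position 2: 'b' vs 'c' => differ
  Position 3: 'c' vs 'a' => differ
  Position 4: 'a' vs 'a' => same
  Position 5: 'b' vs 'd' => differ
  Position 6: 'c' vs 'b' => differ
  Position 7: 'a' vs 'a' => same
  Position 8: 'd' vs 'b' => differ
Total differences (Hamming distance): 6

6


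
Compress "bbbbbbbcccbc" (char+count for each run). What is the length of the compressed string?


Input: bbbbbbbcccbc
Runs:
  'b' x 7 => "b7"
  'c' x 3 => "c3"
  'b' x 1 => "b1"
  'c' x 1 => "c1"
Compressed: "b7c3b1c1"
Compressed length: 8

8


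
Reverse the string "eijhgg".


Input: eijhgg
Reading characters right to left:
  Position 5: 'g'
  Position 4: 'g'
  Position 3: 'h'
  Position 2: 'j'
  Position 1: 'i'
  Position 0: 'e'
Reversed: gghjie

gghjie


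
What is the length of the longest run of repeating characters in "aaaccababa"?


Input: "aaaccababa"
Scanning for longest run:
  Position 1 ('a'): continues run of 'a', length=2
  Position 2 ('a'): continues run of 'a', length=3
  Position 3 ('c'): new char, reset run to 1
  Position 4 ('c'): continues run of 'c', length=2
  Position 5 ('a'): new char, reset run to 1
  Position 6 ('b'): new char, reset run to 1
  Position 7 ('a'): new char, reset run to 1
  Position 8 ('b'): new char, reset run to 1
  Position 9 ('a'): new char, reset run to 1
Longest run: 'a' with length 3

3


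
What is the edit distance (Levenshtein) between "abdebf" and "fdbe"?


Computing edit distance: "abdebf" -> "fdbe"
DP table:
           f    d    b    e
      0    1    2    3    4
  a   1    1    2    3    4
  b   2    2    2    2    3
  d   3    3    2    3    3
  e   4    4    3    3    3
  b   5    5    4    3    4
  f   6    5    5    4    4
Edit distance = dp[6][4] = 4

4


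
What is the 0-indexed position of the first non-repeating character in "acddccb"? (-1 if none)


Input: acddccb
Character frequencies:
  'a': 1
  'b': 1
  'c': 3
  'd': 2
Scanning left to right for freq == 1:
  Position 0 ('a'): unique! => answer = 0

0


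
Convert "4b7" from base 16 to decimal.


Input: "4b7" in base 16
Positional expansion:
  Digit '4' (value 4) x 16^2 = 1024
  Digit 'b' (value 11) x 16^1 = 176
  Digit '7' (value 7) x 16^0 = 7
Sum = 1207

1207


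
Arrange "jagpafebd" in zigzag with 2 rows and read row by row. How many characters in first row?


Zigzag "jagpafebd" into 2 rows:
Placing characters:
  'j' => row 0
  'a' => row 1
  'g' => row 0
  'p' => row 1
  'a' => row 0
  'f' => row 1
  'e' => row 0
  'b' => row 1
  'd' => row 0
Rows:
  Row 0: "jgaed"
  Row 1: "apfb"
First row length: 5

5


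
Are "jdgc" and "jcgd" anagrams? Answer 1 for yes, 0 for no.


Strings: "jdgc", "jcgd"
Sorted first:  cdgj
Sorted second: cdgj
Sorted forms match => anagrams

1


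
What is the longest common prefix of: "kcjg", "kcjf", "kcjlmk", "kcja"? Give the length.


Words: kcjg, kcjf, kcjlmk, kcja
  Position 0: all 'k' => match
  Position 1: all 'c' => match
  Position 2: all 'j' => match
  Position 3: ('g', 'f', 'l', 'a') => mismatch, stop
LCP = "kcj" (length 3)

3


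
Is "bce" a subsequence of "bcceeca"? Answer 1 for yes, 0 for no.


Check if "bce" is a subsequence of "bcceeca"
Greedy scan:
  Position 0 ('b'): matches sub[0] = 'b'
  Position 1 ('c'): matches sub[1] = 'c'
  Position 2 ('c'): no match needed
  Position 3 ('e'): matches sub[2] = 'e'
  Position 4 ('e'): no match needed
  Position 5 ('c'): no match needed
  Position 6 ('a'): no match needed
All 3 characters matched => is a subsequence

1


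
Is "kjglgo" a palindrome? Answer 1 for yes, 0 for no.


Input: kjglgo
Reversed: oglgjk
  Compare pos 0 ('k') with pos 5 ('o'): MISMATCH
  Compare pos 1 ('j') with pos 4 ('g'): MISMATCH
  Compare pos 2 ('g') with pos 3 ('l'): MISMATCH
Result: not a palindrome

0


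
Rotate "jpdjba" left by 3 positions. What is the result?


Input: "jpdjba", rotate left by 3
First 3 characters: "jpd"
Remaining characters: "jba"
Concatenate remaining + first: "jba" + "jpd" = "jbajpd"

jbajpd


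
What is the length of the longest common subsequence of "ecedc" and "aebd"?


LCS of "ecedc" and "aebd"
DP table:
           a    e    b    d
      0    0    0    0    0
  e   0    0    1    1    1
  c   0    0    1    1    1
  e   0    0    1    1    1
  d   0    0    1    1    2
  c   0    0    1    1    2
LCS length = dp[5][4] = 2

2


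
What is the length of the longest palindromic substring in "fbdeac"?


Input: "fbdeac"
Checking substrings for palindromes:
  No multi-char palindromic substrings found
Longest palindromic substring: "f" with length 1

1


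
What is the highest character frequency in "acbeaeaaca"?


Input: acbeaeaaca
Character counts:
  'a': 5
  'b': 1
  'c': 2
  'e': 2
Maximum frequency: 5

5


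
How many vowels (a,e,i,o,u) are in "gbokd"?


Input: gbokd
Checking each character:
  'g' at position 0: consonant
  'b' at position 1: consonant
  'o' at position 2: vowel (running total: 1)
  'k' at position 3: consonant
  'd' at position 4: consonant
Total vowels: 1

1


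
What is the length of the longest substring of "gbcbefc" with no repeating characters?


Input: "gbcbefc"
Sliding window (track last position of each char):
  Position 0 ('g'): window [0,0] length 1 -- new best
  Position 1 ('b'): window [0,1] length 2 -- new best
  Position 2 ('c'): window [0,2] length 3 -- new best
  Position 3 ('b'): repeat (last at 1), move window start to 2
  Position 3 ('b'): window [2,3] length 2
  Position 4 ('e'): window [2,4] length 3
  Position 5 ('f'): window [2,5] length 4 -- new best
  Position 6 ('c'): repeat (last at 2), move window start to 3
  Position 6 ('c'): window [3,6] length 4
Longest substring with no repeats: "cbef" with length 4

4


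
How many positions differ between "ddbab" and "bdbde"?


Comparing "ddbab" and "bdbde" position by position:
  Position 0: 'd' vs 'b' => DIFFER
  Position 1: 'd' vs 'd' => same
  Position 2: 'b' vs 'b' => same
  Position 3: 'a' vs 'd' => DIFFER
  Position 4: 'b' vs 'e' => DIFFER
Positions that differ: 3

3


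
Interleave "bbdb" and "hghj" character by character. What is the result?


Interleaving "bbdb" and "hghj":
  Position 0: 'b' from first, 'h' from second => "bh"
  Position 1: 'b' from first, 'g' from second => "bg"
  Position 2: 'd' from first, 'h' from second => "dh"
  Position 3: 'b' from first, 'j' from second => "bj"
Result: bhbgdhbj

bhbgdhbj


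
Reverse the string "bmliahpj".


Input: bmliahpj
Reading characters right to left:
  Position 7: 'j'
  Position 6: 'p'
  Position 5: 'h'
  Position 4: 'a'
  Position 3: 'i'
  Position 2: 'l'
  Position 1: 'm'
  Position 0: 'b'
Reversed: jphailmb

jphailmb


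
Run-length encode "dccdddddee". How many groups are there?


Input: dccdddddee
Scanning for consecutive runs:
  Group 1: 'd' x 1 (positions 0-0)
  Group 2: 'c' x 2 (positions 1-2)
  Group 3: 'd' x 5 (positions 3-7)
  Group 4: 'e' x 2 (positions 8-9)
Total groups: 4

4


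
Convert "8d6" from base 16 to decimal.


Input: "8d6" in base 16
Positional expansion:
  Digit '8' (value 8) x 16^2 = 2048
  Digit 'd' (value 13) x 16^1 = 208
  Digit '6' (value 6) x 16^0 = 6
Sum = 2262

2262


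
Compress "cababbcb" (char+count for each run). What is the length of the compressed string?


Input: cababbcb
Runs:
  'c' x 1 => "c1"
  'a' x 1 => "a1"
  'b' x 1 => "b1"
  'a' x 1 => "a1"
  'b' x 2 => "b2"
  'c' x 1 => "c1"
  'b' x 1 => "b1"
Compressed: "c1a1b1a1b2c1b1"
Compressed length: 14

14


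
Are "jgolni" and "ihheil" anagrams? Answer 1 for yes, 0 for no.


Strings: "jgolni", "ihheil"
Sorted first:  gijlno
Sorted second: ehhiil
Differ at position 0: 'g' vs 'e' => not anagrams

0


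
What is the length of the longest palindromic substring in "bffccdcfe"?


Input: "bffccdcfe"
Checking substrings for palindromes:
  [4:7] "cdc" (len 3) => palindrome
  [1:3] "ff" (len 2) => palindrome
  [3:5] "cc" (len 2) => palindrome
Longest palindromic substring: "cdc" with length 3

3


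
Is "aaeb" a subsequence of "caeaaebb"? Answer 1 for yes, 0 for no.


Check if "aaeb" is a subsequence of "caeaaebb"
Greedy scan:
  Position 0 ('c'): no match needed
  Position 1 ('a'): matches sub[0] = 'a'
  Position 2 ('e'): no match needed
  Position 3 ('a'): matches sub[1] = 'a'
  Position 4 ('a'): no match needed
  Position 5 ('e'): matches sub[2] = 'e'
  Position 6 ('b'): matches sub[3] = 'b'
  Position 7 ('b'): no match needed
All 4 characters matched => is a subsequence

1


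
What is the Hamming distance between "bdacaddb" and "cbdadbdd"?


Comparing "bdacaddb" and "cbdadbdd" position by position:
  Position 0: 'b' vs 'c' => differ
  Position 1: 'd' vs 'b' => differ
  Position 2: 'a' vs 'd' => differ
  Position 3: 'c' vs 'a' => differ
  Position 4: 'a' vs 'd' => differ
  Position 5: 'd' vs 'b' => differ
  Position 6: 'd' vs 'd' => same
  Position 7: 'b' vs 'd' => differ
Total differences (Hamming distance): 7

7


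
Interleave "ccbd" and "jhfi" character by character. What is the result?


Interleaving "ccbd" and "jhfi":
  Position 0: 'c' from first, 'j' from second => "cj"
  Position 1: 'c' from first, 'h' from second => "ch"
  Position 2: 'b' from first, 'f' from second => "bf"
  Position 3: 'd' from first, 'i' from second => "di"
Result: cjchbfdi

cjchbfdi


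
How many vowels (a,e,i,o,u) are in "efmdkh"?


Input: efmdkh
Checking each character:
  'e' at position 0: vowel (running total: 1)
  'f' at position 1: consonant
  'm' at position 2: consonant
  'd' at position 3: consonant
  'k' at position 4: consonant
  'h' at position 5: consonant
Total vowels: 1

1


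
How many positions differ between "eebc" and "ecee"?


Comparing "eebc" and "ecee" position by position:
  Position 0: 'e' vs 'e' => same
  Position 1: 'e' vs 'c' => DIFFER
  Position 2: 'b' vs 'e' => DIFFER
  Position 3: 'c' vs 'e' => DIFFER
Positions that differ: 3

3


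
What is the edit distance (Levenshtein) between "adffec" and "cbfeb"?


Computing edit distance: "adffec" -> "cbfeb"
DP table:
           c    b    f    e    b
      0    1    2    3    4    5
  a   1    1    2    3    4    5
  d   2    2    2    3    4    5
  f   3    3    3    2    3    4
  f   4    4    4    3    3    4
  e   5    5    5    4    3    4
  c   6    5    6    5    4    4
Edit distance = dp[6][5] = 4

4


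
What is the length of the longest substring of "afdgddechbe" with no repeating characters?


Input: "afdgddechbe"
Sliding window (track last position of each char):
  Position 0 ('a'): window [0,0] length 1 -- new best
  Position 1 ('f'): window [0,1] length 2 -- new best
  Position 2 ('d'): window [0,2] length 3 -- new best
  Position 3 ('g'): window [0,3] length 4 -- new best
  Position 4 ('d'): repeat (last at 2), move window start to 3
  Position 4 ('d'): window [3,4] length 2
  Position 5 ('d'): repeat (last at 4), move window start to 5
  Position 5 ('d'): window [5,5] length 1
  Position 6 ('e'): window [5,6] length 2
  Position 7 ('c'): window [5,7] length 3
  Position 8 ('h'): window [5,8] length 4
  Position 9 ('b'): window [5,9] length 5 -- new best
  Position 10 ('e'): repeat (last at 6), move window start to 7
  Position 10 ('e'): window [7,10] length 4
Longest substring with no repeats: "dechb" with length 5

5


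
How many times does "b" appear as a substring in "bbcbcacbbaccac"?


Searching for "b" in "bbcbcacbbaccac"
Scanning each position:
  Position 0: "b" => MATCH
  Position 1: "b" => MATCH
  Position 2: "c" => no
  Position 3: "b" => MATCH
  Position 4: "c" => no
  Position 5: "a" => no
  Position 6: "c" => no
  Position 7: "b" => MATCH
  Position 8: "b" => MATCH
  Position 9: "a" => no
  Position 10: "c" => no
  Position 11: "c" => no
  Position 12: "a" => no
  Position 13: "c" => no
Total occurrences: 5

5


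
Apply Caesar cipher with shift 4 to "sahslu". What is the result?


Caesar cipher: shift "sahslu" by 4
  's' (pos 18) + 4 = pos 22 = 'w'
  'a' (pos 0) + 4 = pos 4 = 'e'
  'h' (pos 7) + 4 = pos 11 = 'l'
  's' (pos 18) + 4 = pos 22 = 'w'
  'l' (pos 11) + 4 = pos 15 = 'p'
  'u' (pos 20) + 4 = pos 24 = 'y'
Result: welwpy

welwpy


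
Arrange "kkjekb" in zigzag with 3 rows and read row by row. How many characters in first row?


Zigzag "kkjekb" into 3 rows:
Placing characters:
  'k' => row 0
  'k' => row 1
  'j' => row 2
  'e' => row 1
  'k' => row 0
  'b' => row 1
Rows:
  Row 0: "kk"
  Row 1: "keb"
  Row 2: "j"
First row length: 2

2


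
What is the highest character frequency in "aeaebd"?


Input: aeaebd
Character counts:
  'a': 2
  'b': 1
  'd': 1
  'e': 2
Maximum frequency: 2

2


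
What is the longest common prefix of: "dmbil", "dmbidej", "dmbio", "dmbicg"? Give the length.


Words: dmbil, dmbidej, dmbio, dmbicg
  Position 0: all 'd' => match
  Position 1: all 'm' => match
  Position 2: all 'b' => match
  Position 3: all 'i' => match
  Position 4: ('l', 'd', 'o', 'c') => mismatch, stop
LCP = "dmbi" (length 4)

4


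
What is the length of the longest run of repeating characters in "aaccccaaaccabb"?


Input: "aaccccaaaccabb"
Scanning for longest run:
  Position 1 ('a'): continues run of 'a', length=2
  Position 2 ('c'): new char, reset run to 1
  Position 3 ('c'): continues run of 'c', length=2
  Position 4 ('c'): continues run of 'c', length=3
  Position 5 ('c'): continues run of 'c', length=4
  Position 6 ('a'): new char, reset run to 1
  Position 7 ('a'): continues run of 'a', length=2
  Position 8 ('a'): continues run of 'a', length=3
  Position 9 ('c'): new char, reset run to 1
  Position 10 ('c'): continues run of 'c', length=2
  Position 11 ('a'): new char, reset run to 1
  Position 12 ('b'): new char, reset run to 1
  Position 13 ('b'): continues run of 'b', length=2
Longest run: 'c' with length 4

4


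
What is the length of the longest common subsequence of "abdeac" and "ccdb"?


LCS of "abdeac" and "ccdb"
DP table:
           c    c    d    b
      0    0    0    0    0
  a   0    0    0    0    0
  b   0    0    0    0    1
  d   0    0    0    1    1
  e   0    0    0    1    1
  a   0    0    0    1    1
  c   0    1    1    1    1
LCS length = dp[6][4] = 1

1


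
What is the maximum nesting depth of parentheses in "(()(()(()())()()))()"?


Input: "(()(()(()())()()))()"
Tracking depth:
  Position 0 '(': depth becomes 1
  Position 1 '(': depth becomes 2
  Position 2 ')': depth becomes 1
  Position 3 '(': depth becomes 2
  Position 4 '(': depth becomes 3
  Position 5 ')': depth becomes 2
  Position 6 '(': depth becomes 3
  Position 7 '(': depth becomes 4
  Position 8 ')': depth becomes 3
  Position 9 '(': depth becomes 4
  Position 10 ')': depth becomes 3
  Position 11 ')': depth becomes 2
  Position 12 '(': depth becomes 3
  Position 13 ')': depth becomes 2
  Position 14 '(': depth becomes 3
  Position 15 ')': depth becomes 2
  Position 16 ')': depth becomes 1
  Position 17 ')': depth becomes 0
  Position 18 '(': depth becomes 1
  Position 19 ')': depth becomes 0
Maximum depth reached: 4

4


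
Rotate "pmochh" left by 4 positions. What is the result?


Input: "pmochh", rotate left by 4
First 4 characters: "pmoc"
Remaining characters: "hh"
Concatenate remaining + first: "hh" + "pmoc" = "hhpmoc"

hhpmoc


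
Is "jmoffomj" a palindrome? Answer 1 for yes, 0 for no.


Input: jmoffomj
Reversed: jmoffomj
  Compare pos 0 ('j') with pos 7 ('j'): match
  Compare pos 1 ('m') with pos 6 ('m'): match
  Compare pos 2 ('o') with pos 5 ('o'): match
  Compare pos 3 ('f') with pos 4 ('f'): match
Result: palindrome

1


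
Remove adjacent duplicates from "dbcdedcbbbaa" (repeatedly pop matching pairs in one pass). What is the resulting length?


Input: dbcdedcbbbaa
Stack-based adjacent duplicate removal:
  Read 'd': push. Stack: d
  Read 'b': push. Stack: db
  Read 'c': push. Stack: dbc
  Read 'd': push. Stack: dbcd
  Read 'e': push. Stack: dbcde
  Read 'd': push. Stack: dbcded
  Read 'c': push. Stack: dbcdedc
  Read 'b': push. Stack: dbcdedcb
  Read 'b': matches stack top 'b' => pop. Stack: dbcdedc
  Read 'b': push. Stack: dbcdedcb
  Read 'a': push. Stack: dbcdedcba
  Read 'a': matches stack top 'a' => pop. Stack: dbcdedcb
Final stack: "dbcdedcb" (length 8)

8


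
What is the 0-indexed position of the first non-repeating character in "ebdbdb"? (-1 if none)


Input: ebdbdb
Character frequencies:
  'b': 3
  'd': 2
  'e': 1
Scanning left to right for freq == 1:
  Position 0 ('e'): unique! => answer = 0

0


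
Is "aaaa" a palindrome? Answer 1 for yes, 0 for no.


Input: aaaa
Reversed: aaaa
  Compare pos 0 ('a') with pos 3 ('a'): match
  Compare pos 1 ('a') with pos 2 ('a'): match
Result: palindrome

1


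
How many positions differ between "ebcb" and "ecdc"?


Comparing "ebcb" and "ecdc" position by position:
  Position 0: 'e' vs 'e' => same
  Position 1: 'b' vs 'c' => DIFFER
  Position 2: 'c' vs 'd' => DIFFER
  Position 3: 'b' vs 'c' => DIFFER
Positions that differ: 3

3


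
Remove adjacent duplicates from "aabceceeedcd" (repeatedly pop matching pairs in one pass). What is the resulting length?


Input: aabceceeedcd
Stack-based adjacent duplicate removal:
  Read 'a': push. Stack: a
  Read 'a': matches stack top 'a' => pop. Stack: (empty)
  Read 'b': push. Stack: b
  Read 'c': push. Stack: bc
  Read 'e': push. Stack: bce
  Read 'c': push. Stack: bcec
  Read 'e': push. Stack: bcece
  Read 'e': matches stack top 'e' => pop. Stack: bcec
  Read 'e': push. Stack: bcece
  Read 'd': push. Stack: bceced
  Read 'c': push. Stack: bcecedc
  Read 'd': push. Stack: bcecedcd
Final stack: "bcecedcd" (length 8)

8


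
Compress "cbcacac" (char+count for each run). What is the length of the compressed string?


Input: cbcacac
Runs:
  'c' x 1 => "c1"
  'b' x 1 => "b1"
  'c' x 1 => "c1"
  'a' x 1 => "a1"
  'c' x 1 => "c1"
  'a' x 1 => "a1"
  'c' x 1 => "c1"
Compressed: "c1b1c1a1c1a1c1"
Compressed length: 14

14


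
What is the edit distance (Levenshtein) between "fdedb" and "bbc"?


Computing edit distance: "fdedb" -> "bbc"
DP table:
           b    b    c
      0    1    2    3
  f   1    1    2    3
  d   2    2    2    3
  e   3    3    3    3
  d   4    4    4    4
  b   5    4    4    5
Edit distance = dp[5][3] = 5

5


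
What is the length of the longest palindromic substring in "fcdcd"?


Input: "fcdcd"
Checking substrings for palindromes:
  [1:4] "cdc" (len 3) => palindrome
  [2:5] "dcd" (len 3) => palindrome
Longest palindromic substring: "cdc" with length 3

3


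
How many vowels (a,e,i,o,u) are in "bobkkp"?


Input: bobkkp
Checking each character:
  'b' at position 0: consonant
  'o' at position 1: vowel (running total: 1)
  'b' at position 2: consonant
  'k' at position 3: consonant
  'k' at position 4: consonant
  'p' at position 5: consonant
Total vowels: 1

1


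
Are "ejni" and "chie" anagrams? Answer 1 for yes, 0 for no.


Strings: "ejni", "chie"
Sorted first:  eijn
Sorted second: cehi
Differ at position 0: 'e' vs 'c' => not anagrams

0


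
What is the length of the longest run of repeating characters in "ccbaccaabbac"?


Input: "ccbaccaabbac"
Scanning for longest run:
  Position 1 ('c'): continues run of 'c', length=2
  Position 2 ('b'): new char, reset run to 1
  Position 3 ('a'): new char, reset run to 1
  Position 4 ('c'): new char, reset run to 1
  Position 5 ('c'): continues run of 'c', length=2
  Position 6 ('a'): new char, reset run to 1
  Position 7 ('a'): continues run of 'a', length=2
  Position 8 ('b'): new char, reset run to 1
  Position 9 ('b'): continues run of 'b', length=2
  Position 10 ('a'): new char, reset run to 1
  Position 11 ('c'): new char, reset run to 1
Longest run: 'c' with length 2

2


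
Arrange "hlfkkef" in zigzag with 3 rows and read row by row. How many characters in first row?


Zigzag "hlfkkef" into 3 rows:
Placing characters:
  'h' => row 0
  'l' => row 1
  'f' => row 2
  'k' => row 1
  'k' => row 0
  'e' => row 1
  'f' => row 2
Rows:
  Row 0: "hk"
  Row 1: "lke"
  Row 2: "ff"
First row length: 2

2


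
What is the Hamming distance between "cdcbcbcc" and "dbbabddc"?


Comparing "cdcbcbcc" and "dbbabddc" position by position:
  Position 0: 'c' vs 'd' => differ
  Position 1: 'd' vs 'b' => differ
  Position 2: 'c' vs 'b' => differ
  Position 3: 'b' vs 'a' => differ
  Position 4: 'c' vs 'b' => differ
  Position 5: 'b' vs 'd' => differ
  Position 6: 'c' vs 'd' => differ
  Position 7: 'c' vs 'c' => same
Total differences (Hamming distance): 7

7


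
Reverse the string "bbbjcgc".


Input: bbbjcgc
Reading characters right to left:
  Position 6: 'c'
  Position 5: 'g'
  Position 4: 'c'
  Position 3: 'j'
  Position 2: 'b'
  Position 1: 'b'
  Position 0: 'b'
Reversed: cgcjbbb

cgcjbbb


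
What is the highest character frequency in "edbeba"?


Input: edbeba
Character counts:
  'a': 1
  'b': 2
  'd': 1
  'e': 2
Maximum frequency: 2

2


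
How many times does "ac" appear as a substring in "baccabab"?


Searching for "ac" in "baccabab"
Scanning each position:
  Position 0: "ba" => no
  Position 1: "ac" => MATCH
  Position 2: "cc" => no
  Position 3: "ca" => no
  Position 4: "ab" => no
  Position 5: "ba" => no
  Position 6: "ab" => no
Total occurrences: 1

1


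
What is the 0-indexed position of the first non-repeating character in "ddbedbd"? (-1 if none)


Input: ddbedbd
Character frequencies:
  'b': 2
  'd': 4
  'e': 1
Scanning left to right for freq == 1:
  Position 0 ('d'): freq=4, skip
  Position 1 ('d'): freq=4, skip
  Position 2 ('b'): freq=2, skip
  Position 3 ('e'): unique! => answer = 3

3


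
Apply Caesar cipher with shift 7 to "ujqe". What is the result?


Caesar cipher: shift "ujqe" by 7
  'u' (pos 20) + 7 = pos 1 = 'b'
  'j' (pos 9) + 7 = pos 16 = 'q'
  'q' (pos 16) + 7 = pos 23 = 'x'
  'e' (pos 4) + 7 = pos 11 = 'l'
Result: bqxl

bqxl
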